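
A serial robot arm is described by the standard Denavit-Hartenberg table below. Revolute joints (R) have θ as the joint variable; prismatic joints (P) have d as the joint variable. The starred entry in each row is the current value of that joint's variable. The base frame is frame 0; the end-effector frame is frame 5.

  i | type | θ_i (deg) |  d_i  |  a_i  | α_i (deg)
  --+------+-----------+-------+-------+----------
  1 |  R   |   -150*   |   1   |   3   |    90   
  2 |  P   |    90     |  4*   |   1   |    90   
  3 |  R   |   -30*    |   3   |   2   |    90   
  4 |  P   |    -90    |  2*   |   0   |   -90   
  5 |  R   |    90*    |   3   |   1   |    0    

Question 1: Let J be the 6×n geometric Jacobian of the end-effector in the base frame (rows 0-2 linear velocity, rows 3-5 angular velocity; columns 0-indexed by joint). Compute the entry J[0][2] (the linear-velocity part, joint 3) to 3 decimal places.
axis z_2 = (-0.8660,-0.5000,-0.0000); lever o_n−o_2 = (-0.9151,-4.4151,3.8301)
cross product → J_v[:, 2] = (-1.9151,3.3170,3.3660)
J_ω[:, 2] = z_2
entry J[0][2] = -1.9151

-1.915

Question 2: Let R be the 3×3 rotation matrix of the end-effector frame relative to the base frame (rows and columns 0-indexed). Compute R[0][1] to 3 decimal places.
-0.866

End-effector y-axis (col 1 of R) = (-0.8660,-0.5000,-0.0000)
R[0][1] = -0.8660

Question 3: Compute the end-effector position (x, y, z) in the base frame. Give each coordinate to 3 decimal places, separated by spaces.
after link 1: o_1 = (-2.5981, -1.5000, 1.0000)
after link 2: o_2 = (-4.5981, 1.9641, 2.0000)
after link 3: o_3 = (-6.6962, -0.4019, 3.7321)
after link 4: o_4 = (-5.8301, -1.9019, 2.7321)
after link 5: o_5 = (-5.5131, -2.4510, 5.8301)

-5.513 -2.451 5.830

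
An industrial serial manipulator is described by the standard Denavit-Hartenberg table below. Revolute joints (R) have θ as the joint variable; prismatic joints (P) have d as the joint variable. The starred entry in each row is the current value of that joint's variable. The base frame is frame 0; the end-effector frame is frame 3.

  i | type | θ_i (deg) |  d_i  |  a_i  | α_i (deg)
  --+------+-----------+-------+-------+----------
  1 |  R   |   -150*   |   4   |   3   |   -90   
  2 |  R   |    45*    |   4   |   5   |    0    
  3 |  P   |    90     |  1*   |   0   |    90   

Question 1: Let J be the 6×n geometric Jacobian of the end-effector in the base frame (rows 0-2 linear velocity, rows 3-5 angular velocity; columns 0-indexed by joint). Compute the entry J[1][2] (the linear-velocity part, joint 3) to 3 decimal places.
prismatic axis z_2 = (0.5000,-0.8660,0.0000)
J_v[:, 2] = z_2; J_ω[:, 2] = (0,0,0)
entry J[1][2] = -0.8660

-0.866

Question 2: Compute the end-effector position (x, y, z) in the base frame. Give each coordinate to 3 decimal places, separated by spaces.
-3.160 -7.598 0.464

after link 1: o_1 = (-2.5981, -1.5000, 4.0000)
after link 2: o_2 = (-3.6599, -6.7319, 0.4645)
after link 3: o_3 = (-3.1599, -7.5979, 0.4645)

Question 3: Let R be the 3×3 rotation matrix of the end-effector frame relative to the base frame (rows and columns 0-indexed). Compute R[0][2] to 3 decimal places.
-0.612

End-effector z-axis (col 2 of R) = (-0.6124,-0.3536,-0.7071)
R[0][2] = -0.6124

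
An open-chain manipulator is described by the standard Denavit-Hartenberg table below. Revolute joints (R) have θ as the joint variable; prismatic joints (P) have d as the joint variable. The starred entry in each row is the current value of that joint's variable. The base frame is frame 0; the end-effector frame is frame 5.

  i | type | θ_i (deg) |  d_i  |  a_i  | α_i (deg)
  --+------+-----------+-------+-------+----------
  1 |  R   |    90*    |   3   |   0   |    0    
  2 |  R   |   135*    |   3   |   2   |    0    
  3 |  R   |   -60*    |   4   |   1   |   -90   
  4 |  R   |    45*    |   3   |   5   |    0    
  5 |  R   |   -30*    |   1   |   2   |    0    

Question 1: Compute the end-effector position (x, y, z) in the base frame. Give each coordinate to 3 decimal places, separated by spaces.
after link 1: o_1 = (0.0000, 0.0000, 3.0000)
after link 2: o_2 = (-1.4142, -1.4142, 6.0000)
after link 3: o_3 = (-2.3801, -1.1554, 10.0000)
after link 4: o_4 = (-6.5717, -3.1381, 6.4645)
after link 5: o_5 = (-8.6965, -3.6040, 5.9468)

-8.697 -3.604 5.947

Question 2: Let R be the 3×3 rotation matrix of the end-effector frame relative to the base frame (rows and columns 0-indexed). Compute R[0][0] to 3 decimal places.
-0.933

End-effector x-axis (col 0 of R) = (-0.9330,0.2500,-0.2588)
R[0][0] = -0.9330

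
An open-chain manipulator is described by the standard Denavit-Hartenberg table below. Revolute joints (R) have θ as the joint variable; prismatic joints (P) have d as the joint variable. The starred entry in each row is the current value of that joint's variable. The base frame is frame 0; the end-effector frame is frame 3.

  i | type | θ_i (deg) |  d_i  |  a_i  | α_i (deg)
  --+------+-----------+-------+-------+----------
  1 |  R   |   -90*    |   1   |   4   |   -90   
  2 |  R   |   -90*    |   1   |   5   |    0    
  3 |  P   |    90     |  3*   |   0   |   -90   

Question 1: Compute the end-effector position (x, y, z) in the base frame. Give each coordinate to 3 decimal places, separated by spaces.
4.000 -4.000 6.000

after link 1: o_1 = (0.0000, -4.0000, 1.0000)
after link 2: o_2 = (1.0000, -4.0000, 6.0000)
after link 3: o_3 = (4.0000, -4.0000, 6.0000)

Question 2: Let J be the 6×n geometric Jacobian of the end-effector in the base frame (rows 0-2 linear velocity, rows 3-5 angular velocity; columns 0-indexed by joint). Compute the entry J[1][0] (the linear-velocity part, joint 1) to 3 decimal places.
4.000

axis z_0 = ẑ; lever o_n−o_0 = (4.0000,-4.0000,6.0000)
cross product → J_v[:, 0] = (4.0000,4.0000,-0.0000)
J_ω[:, 0] = z_0
entry J[1][0] = 4.0000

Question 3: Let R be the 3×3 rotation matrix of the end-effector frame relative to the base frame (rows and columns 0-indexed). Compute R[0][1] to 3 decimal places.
-1.000

End-effector y-axis (col 1 of R) = (-1.0000,-0.0000,-0.0000)
R[0][1] = -1.0000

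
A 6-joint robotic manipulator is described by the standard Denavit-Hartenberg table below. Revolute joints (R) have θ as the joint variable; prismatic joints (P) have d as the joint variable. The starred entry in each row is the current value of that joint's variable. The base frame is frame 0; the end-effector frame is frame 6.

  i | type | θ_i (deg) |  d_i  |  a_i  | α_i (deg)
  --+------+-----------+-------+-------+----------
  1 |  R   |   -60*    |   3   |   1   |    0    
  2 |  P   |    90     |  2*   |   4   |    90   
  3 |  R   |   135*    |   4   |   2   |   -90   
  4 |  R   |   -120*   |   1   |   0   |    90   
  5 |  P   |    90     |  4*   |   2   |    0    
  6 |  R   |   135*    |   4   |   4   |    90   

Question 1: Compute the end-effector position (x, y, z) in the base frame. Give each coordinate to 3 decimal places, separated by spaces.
after link 1: o_1 = (0.5000, -0.8660, 3.0000)
after link 2: o_2 = (3.9641, 1.1340, 5.0000)
after link 3: o_3 = (4.7394, -3.0372, 6.4142)
after link 4: o_4 = (4.1270, -3.3908, 5.7071)
after link 5: o_5 = (4.0236, -1.1411, 1.8434)
after link 6: o_6 = (4.7862, 4.4370, 2.3939)

4.786 4.437 2.394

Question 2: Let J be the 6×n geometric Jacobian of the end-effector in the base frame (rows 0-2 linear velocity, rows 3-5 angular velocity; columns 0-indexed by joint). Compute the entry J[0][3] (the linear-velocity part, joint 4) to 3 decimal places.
6.706

axis z_3 = (-0.6124,-0.3536,-0.7071); lever o_n−o_3 = (0.0468,7.4743,-4.0203)
cross product → J_v[:, 3] = (6.7065,-2.4950,-4.5605)
J_ω[:, 3] = z_3
entry J[0][3] = 6.7065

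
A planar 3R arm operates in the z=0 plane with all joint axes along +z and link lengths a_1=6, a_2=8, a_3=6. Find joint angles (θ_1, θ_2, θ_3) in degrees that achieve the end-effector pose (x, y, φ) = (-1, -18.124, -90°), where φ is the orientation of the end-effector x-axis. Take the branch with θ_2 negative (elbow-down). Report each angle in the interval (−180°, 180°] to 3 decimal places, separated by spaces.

-59.997 -60.006 30.003

wrist centre = target − a_3·(cos φ, sin φ) = (-1.0000, -12.1240)
cos θ_2 = (147.9914−6²−8²)/(2·6·8) = 0.4999; θ_2 = -60.0059° (elbow-down)
β = atan2(-12.1240,-1.0000) = -94.7151°; ψ = atan2(-6.9286,9.9993) = -34.7185°
θ_1 = β − ψ = -59.9966°
θ_3 = φ − θ_1 − θ_2 = 30.0025° (wrapped to (-180°,180°])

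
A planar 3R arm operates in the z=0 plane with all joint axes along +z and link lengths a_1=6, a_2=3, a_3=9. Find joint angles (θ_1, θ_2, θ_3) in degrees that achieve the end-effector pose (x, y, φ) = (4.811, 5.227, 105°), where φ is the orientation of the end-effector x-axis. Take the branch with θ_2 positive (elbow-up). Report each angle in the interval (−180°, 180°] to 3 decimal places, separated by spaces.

wrist centre = target − a_3·(cos φ, sin φ) = (7.1404, -3.4663)
cos θ_2 = (63.0004−6²−3²)/(2·6·3) = 0.5000; θ_2 = 59.9993° (elbow-up)
β = atan2(-3.4663,7.1404) = -25.8945°; ψ = atan2(2.5981,7.5000) = 19.1064°
θ_1 = β − ψ = -45.0009°
θ_3 = φ − θ_1 − θ_2 = 90.0016° (wrapped to (-180°,180°])

-45.001 59.999 90.002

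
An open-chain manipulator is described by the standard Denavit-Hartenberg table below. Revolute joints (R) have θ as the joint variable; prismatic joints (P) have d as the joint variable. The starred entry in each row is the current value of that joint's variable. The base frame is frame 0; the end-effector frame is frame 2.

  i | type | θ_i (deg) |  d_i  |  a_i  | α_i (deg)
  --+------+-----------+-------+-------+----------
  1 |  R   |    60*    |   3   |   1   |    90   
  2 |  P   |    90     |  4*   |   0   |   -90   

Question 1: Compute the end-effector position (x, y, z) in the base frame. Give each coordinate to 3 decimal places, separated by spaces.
after link 1: o_1 = (0.5000, 0.8660, 3.0000)
after link 2: o_2 = (3.9641, -1.1340, 3.0000)

3.964 -1.134 3.000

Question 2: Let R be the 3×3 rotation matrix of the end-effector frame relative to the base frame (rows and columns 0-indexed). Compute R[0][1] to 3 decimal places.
End-effector y-axis (col 1 of R) = (-0.8660,0.5000,-0.0000)
R[0][1] = -0.8660

-0.866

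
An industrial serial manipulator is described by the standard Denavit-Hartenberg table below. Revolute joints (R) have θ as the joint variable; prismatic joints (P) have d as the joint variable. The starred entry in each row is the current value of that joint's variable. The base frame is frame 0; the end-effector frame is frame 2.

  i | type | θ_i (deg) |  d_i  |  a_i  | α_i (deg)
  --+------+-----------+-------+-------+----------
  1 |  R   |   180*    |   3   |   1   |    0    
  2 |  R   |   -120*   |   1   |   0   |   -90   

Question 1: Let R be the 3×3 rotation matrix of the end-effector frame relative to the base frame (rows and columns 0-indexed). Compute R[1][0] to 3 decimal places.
End-effector x-axis (col 0 of R) = (0.5000,0.8660,0.0000)
R[1][0] = 0.8660

0.866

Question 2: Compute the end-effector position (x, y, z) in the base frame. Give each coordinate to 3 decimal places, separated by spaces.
after link 1: o_1 = (-1.0000, 0.0000, 3.0000)
after link 2: o_2 = (-1.0000, 0.0000, 4.0000)

-1.000 0.000 4.000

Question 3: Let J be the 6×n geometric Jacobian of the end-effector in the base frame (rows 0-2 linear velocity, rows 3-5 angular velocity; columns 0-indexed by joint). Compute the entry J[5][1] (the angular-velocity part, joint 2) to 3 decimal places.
axis z_1 = (0.0000,0.0000,1.0000); lever o_n−o_1 = (0.0000,0.0000,1.0000)
cross product → J_v[:, 1] = (0.0000,0.0000,0.0000)
J_ω[:, 1] = z_1
entry J[5][1] = 1.0000

1.000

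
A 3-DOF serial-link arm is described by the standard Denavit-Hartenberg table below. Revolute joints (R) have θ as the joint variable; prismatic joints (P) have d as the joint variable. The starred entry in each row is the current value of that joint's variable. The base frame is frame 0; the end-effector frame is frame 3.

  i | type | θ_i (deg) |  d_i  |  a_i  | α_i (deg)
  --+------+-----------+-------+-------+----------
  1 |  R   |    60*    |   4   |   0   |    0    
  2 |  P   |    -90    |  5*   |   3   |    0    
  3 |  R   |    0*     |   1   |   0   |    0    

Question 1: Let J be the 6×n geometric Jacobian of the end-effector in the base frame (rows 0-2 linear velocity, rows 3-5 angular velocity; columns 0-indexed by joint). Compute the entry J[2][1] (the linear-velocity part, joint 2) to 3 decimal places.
prismatic axis z_1 = (0.0000,0.0000,1.0000)
J_v[:, 1] = z_1; J_ω[:, 1] = (0,0,0)
entry J[2][1] = 1.0000

1.000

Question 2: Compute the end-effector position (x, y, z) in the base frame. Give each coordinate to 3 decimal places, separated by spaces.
after link 1: o_1 = (0.0000, 0.0000, 4.0000)
after link 2: o_2 = (2.5981, -1.5000, 9.0000)
after link 3: o_3 = (2.5981, -1.5000, 10.0000)

2.598 -1.500 10.000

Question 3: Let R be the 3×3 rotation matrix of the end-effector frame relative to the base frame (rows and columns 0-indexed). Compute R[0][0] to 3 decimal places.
End-effector x-axis (col 0 of R) = (0.8660,-0.5000,0.0000)
R[0][0] = 0.8660

0.866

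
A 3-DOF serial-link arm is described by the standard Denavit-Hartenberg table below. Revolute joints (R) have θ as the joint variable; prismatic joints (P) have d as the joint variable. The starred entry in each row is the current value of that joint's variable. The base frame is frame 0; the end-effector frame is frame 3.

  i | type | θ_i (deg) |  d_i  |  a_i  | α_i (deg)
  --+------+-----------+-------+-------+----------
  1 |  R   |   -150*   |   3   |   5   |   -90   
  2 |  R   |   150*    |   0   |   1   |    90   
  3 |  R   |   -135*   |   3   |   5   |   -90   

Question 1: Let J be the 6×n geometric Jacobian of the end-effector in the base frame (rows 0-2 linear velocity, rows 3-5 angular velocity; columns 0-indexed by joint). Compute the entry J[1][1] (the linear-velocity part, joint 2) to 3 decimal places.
0.665

axis z_1 = (0.5000,-0.8660,0.0000); lever o_n−o_1 = (-4.9685,1.2139,-1.3303)
cross product → J_v[:, 1] = (1.1521,0.6652,-3.6958)
J_ω[:, 1] = z_1
entry J[1][1] = 0.6652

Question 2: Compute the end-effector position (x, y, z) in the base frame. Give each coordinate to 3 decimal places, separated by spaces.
-9.299 -1.286 1.670

after link 1: o_1 = (-4.3301, -2.5000, 3.0000)
after link 2: o_2 = (-3.5801, -2.0670, 2.5000)
after link 3: o_3 = (-9.2986, -1.2861, 1.6697)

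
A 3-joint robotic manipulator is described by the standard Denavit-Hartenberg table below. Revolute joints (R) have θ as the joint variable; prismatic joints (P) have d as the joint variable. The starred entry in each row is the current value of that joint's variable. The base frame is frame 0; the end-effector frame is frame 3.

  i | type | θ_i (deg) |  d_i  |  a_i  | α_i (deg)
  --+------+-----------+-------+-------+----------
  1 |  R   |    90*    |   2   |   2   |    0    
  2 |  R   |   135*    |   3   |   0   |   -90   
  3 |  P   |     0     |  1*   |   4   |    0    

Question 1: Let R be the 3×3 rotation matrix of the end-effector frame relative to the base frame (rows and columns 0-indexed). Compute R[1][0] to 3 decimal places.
End-effector x-axis (col 0 of R) = (-0.7071,-0.7071,0.0000)
R[1][0] = -0.7071

-0.707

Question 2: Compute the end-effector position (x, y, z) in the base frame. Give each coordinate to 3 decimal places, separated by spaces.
after link 1: o_1 = (0.0000, 2.0000, 2.0000)
after link 2: o_2 = (0.0000, 2.0000, 5.0000)
after link 3: o_3 = (-2.1213, -1.5355, 5.0000)

-2.121 -1.536 5.000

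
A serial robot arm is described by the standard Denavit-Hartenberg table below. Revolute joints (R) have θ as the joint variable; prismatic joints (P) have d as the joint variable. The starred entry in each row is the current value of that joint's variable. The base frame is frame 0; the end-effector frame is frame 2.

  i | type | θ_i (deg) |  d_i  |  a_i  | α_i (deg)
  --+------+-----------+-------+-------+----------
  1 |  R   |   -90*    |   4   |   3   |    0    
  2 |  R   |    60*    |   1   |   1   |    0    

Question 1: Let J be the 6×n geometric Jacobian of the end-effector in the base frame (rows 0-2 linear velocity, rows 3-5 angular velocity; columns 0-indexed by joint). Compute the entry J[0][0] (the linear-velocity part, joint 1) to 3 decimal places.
3.500

axis z_0 = ẑ; lever o_n−o_0 = (0.8660,-3.5000,5.0000)
cross product → J_v[:, 0] = (3.5000,0.8660,-0.0000)
J_ω[:, 0] = z_0
entry J[0][0] = 3.5000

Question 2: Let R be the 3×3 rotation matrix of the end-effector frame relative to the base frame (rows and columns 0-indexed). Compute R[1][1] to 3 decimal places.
End-effector y-axis (col 1 of R) = (0.5000,0.8660,0.0000)
R[1][1] = 0.8660

0.866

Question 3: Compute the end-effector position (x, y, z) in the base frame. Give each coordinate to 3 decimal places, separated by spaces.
0.866 -3.500 5.000

after link 1: o_1 = (0.0000, -3.0000, 4.0000)
after link 2: o_2 = (0.8660, -3.5000, 5.0000)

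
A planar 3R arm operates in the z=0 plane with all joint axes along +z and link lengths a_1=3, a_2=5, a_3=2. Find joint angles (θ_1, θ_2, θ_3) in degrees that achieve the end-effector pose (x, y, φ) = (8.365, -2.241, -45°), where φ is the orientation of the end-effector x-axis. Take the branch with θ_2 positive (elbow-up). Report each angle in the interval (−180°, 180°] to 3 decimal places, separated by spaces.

wrist centre = target − a_3·(cos φ, sin φ) = (6.9508, -0.8268)
cos θ_2 = (48.9970−3²−5²)/(2·3·5) = 0.4999; θ_2 = 60.0066° (elbow-up)
β = atan2(-0.8268,6.9508) = -6.7834°; ψ = atan2(4.3304,5.4995) = 38.2176°
θ_1 = β − ψ = -45.0010°
θ_3 = φ − θ_1 − θ_2 = -60.0056° (wrapped to (-180°,180°])

-45.001 60.007 -60.006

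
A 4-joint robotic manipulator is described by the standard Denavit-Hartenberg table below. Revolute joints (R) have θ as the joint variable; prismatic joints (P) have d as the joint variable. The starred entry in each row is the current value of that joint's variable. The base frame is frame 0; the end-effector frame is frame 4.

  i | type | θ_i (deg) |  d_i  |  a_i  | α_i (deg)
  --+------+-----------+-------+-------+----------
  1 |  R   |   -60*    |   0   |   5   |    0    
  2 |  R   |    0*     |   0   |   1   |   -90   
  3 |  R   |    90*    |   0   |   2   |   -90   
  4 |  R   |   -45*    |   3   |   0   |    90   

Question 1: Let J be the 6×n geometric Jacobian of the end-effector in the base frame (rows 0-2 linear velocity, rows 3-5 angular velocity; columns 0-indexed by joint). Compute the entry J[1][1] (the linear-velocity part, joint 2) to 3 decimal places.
-1.000

axis z_1 = (0.0000,0.0000,1.0000); lever o_n−o_1 = (-1.0000,1.7321,-2.0000)
cross product → J_v[:, 1] = (-1.7321,-1.0000,0.0000)
J_ω[:, 1] = z_1
entry J[1][1] = -1.0000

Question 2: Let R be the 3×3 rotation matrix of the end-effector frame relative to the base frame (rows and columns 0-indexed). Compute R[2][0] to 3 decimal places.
End-effector x-axis (col 0 of R) = (0.6124,0.3536,-0.7071)
R[2][0] = -0.7071

-0.707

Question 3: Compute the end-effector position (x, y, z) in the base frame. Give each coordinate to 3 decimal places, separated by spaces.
1.500 -2.598 -2.000

after link 1: o_1 = (2.5000, -4.3301, 0.0000)
after link 2: o_2 = (3.0000, -5.1962, 0.0000)
after link 3: o_3 = (3.0000, -5.1962, -2.0000)
after link 4: o_4 = (1.5000, -2.5981, -2.0000)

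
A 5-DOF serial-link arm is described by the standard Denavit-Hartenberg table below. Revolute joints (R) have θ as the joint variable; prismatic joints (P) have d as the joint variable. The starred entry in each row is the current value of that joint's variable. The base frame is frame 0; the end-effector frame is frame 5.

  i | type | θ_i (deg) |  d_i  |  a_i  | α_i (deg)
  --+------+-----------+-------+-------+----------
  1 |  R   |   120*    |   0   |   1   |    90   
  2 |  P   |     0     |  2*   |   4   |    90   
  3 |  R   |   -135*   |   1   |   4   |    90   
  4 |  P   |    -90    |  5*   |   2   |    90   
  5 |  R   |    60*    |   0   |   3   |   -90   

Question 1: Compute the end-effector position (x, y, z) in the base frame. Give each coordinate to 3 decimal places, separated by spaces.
5.536 -0.500 2.500

after link 1: o_1 = (-0.5000, 0.8660, 0.0000)
after link 2: o_2 = (-0.7679, 5.3301, 0.0000)
after link 3: o_3 = (-1.8032, 1.4664, -1.0000)
after link 4: o_4 = (3.0264, 0.1723, 1.0000)
after link 5: o_5 = (5.5360, -0.5001, 2.5000)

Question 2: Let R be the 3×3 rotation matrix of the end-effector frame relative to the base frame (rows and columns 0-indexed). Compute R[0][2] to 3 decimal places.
End-effector z-axis (col 2 of R) = (0.4830,-0.1294,-0.8660)
R[0][2] = 0.4830

0.483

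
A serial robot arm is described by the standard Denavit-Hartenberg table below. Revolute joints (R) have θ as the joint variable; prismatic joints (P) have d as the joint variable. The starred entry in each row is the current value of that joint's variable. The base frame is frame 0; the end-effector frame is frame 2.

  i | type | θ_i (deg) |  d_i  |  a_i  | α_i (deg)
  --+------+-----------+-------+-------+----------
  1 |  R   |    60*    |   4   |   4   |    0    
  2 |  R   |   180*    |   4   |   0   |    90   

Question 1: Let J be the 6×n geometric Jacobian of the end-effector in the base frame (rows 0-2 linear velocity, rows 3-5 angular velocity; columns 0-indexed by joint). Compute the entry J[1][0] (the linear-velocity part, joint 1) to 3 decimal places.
axis z_0 = ẑ; lever o_n−o_0 = (2.0000,3.4641,8.0000)
cross product → J_v[:, 0] = (-3.4641,2.0000,0.0000)
J_ω[:, 0] = z_0
entry J[1][0] = 2.0000

2.000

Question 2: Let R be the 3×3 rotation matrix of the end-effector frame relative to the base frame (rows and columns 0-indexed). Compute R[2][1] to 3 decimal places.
1.000

End-effector y-axis (col 1 of R) = (0.0000,-0.0000,1.0000)
R[2][1] = 1.0000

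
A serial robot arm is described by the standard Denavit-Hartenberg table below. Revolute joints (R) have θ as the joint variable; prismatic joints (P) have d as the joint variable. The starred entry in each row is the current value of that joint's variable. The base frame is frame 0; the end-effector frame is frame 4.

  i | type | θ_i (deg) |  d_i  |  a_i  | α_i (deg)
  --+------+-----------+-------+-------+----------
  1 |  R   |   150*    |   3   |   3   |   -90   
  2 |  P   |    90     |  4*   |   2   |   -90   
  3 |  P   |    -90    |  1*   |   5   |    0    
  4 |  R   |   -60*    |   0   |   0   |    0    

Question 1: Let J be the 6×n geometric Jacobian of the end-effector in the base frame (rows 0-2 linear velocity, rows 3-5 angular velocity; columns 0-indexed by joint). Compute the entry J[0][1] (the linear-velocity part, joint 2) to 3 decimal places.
prismatic axis z_1 = (-0.5000,-0.8660,0.0000)
J_v[:, 1] = z_1; J_ω[:, 1] = (0,0,0)
entry J[0][1] = -0.5000

-0.500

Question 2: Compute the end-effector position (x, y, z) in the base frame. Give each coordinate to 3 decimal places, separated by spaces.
after link 1: o_1 = (-2.5981, 1.5000, 3.0000)
after link 2: o_2 = (-4.5981, -1.9641, 1.0000)
after link 3: o_3 = (-6.2321, -6.7942, 1.0000)
after link 4: o_4 = (-6.2321, -6.7942, 1.0000)

-6.232 -6.794 1.000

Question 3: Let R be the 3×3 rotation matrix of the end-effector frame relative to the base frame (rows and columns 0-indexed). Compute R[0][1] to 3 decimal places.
-0.433

End-effector y-axis (col 1 of R) = (-0.4330,-0.7500,-0.5000)
R[0][1] = -0.4330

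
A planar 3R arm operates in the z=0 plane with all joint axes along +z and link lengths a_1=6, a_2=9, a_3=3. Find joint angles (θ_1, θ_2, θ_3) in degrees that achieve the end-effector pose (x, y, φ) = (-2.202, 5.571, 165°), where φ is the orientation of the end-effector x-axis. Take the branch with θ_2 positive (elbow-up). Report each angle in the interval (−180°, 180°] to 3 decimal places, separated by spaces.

-29.991 149.997 44.994

wrist centre = target − a_3·(cos φ, sin φ) = (0.6958, 4.7945)
cos θ_2 = (23.4717−6²−9²)/(2·6·9) = -0.8660; θ_2 = 149.9974° (elbow-up)
β = atan2(4.7945,0.6958) = 81.7430°; ψ = atan2(4.5004,-1.7940) = 111.7342°
θ_1 = β − ψ = -29.9912°
θ_3 = φ − θ_1 − θ_2 = 44.9939° (wrapped to (-180°,180°])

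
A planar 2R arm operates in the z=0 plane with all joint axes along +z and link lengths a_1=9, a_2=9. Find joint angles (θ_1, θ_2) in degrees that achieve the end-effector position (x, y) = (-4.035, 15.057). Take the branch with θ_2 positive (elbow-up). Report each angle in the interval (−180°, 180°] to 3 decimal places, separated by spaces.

75.001 60.002

cos θ_2 = (242.9945−9²−9²)/(2·9·9) = 0.5000; θ_2 = 60.0023° (elbow-up)
β = atan2(15.0570,-4.0350) = 105.0017°; ψ = atan2(7.7944,13.4997) = 30.0011°
θ_1 = β − ψ = 75.0006°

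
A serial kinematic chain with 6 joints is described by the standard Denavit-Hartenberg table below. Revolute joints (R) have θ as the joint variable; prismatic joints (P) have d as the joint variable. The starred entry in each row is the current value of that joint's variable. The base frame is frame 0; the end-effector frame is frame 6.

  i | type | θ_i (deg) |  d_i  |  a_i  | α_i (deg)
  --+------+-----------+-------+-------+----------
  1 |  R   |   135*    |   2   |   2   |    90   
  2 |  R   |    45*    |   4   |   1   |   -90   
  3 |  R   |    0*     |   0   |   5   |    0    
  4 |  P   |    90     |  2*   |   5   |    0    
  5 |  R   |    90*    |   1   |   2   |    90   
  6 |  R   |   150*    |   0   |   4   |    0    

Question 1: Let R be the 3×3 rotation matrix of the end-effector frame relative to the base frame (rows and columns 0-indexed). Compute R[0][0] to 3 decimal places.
-0.183

End-effector x-axis (col 0 of R) = (-0.1830,0.1830,0.9659)
R[0][0] = -0.1830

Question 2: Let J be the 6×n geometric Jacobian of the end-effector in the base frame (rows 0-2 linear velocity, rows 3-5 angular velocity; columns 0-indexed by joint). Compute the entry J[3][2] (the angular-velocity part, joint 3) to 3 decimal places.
axis z_2 = (0.5000,-0.5000,0.7071); lever o_n−o_2 = (-4.2676,-2.8035,8.1063)
cross product → J_v[:, 2] = (-2.0708,-7.0708,-3.5355)
J_ω[:, 2] = z_2
entry J[3][2] = 0.5000

0.500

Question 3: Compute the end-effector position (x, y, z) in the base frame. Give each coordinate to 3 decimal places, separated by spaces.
-3.353 1.939 10.813

after link 1: o_1 = (-1.4142, 1.4142, 2.0000)
after link 2: o_2 = (0.9142, 4.7426, 2.7071)
after link 3: o_3 = (-1.5858, 7.2426, 6.2426)
after link 4: o_4 = (-4.1213, 2.7071, 7.6569)
after link 5: o_5 = (-2.6213, 1.2071, 6.9497)
after link 6: o_6 = (-3.3534, 1.9392, 10.8135)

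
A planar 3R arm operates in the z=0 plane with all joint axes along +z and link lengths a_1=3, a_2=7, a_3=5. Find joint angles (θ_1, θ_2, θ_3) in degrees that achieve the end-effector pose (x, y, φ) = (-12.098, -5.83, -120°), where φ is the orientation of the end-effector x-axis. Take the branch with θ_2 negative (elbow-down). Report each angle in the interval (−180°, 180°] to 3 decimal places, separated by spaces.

-149.997 -30.005 60.002

wrist centre = target − a_3·(cos φ, sin φ) = (-9.5980, -1.4999)
cos θ_2 = (94.3712−3²−7²)/(2·3·7) = 0.8660; θ_2 = -30.0050° (elbow-down)
β = atan2(-1.4999,-9.5980) = -171.1183°; ψ = atan2(-3.5005,9.0619) = -21.1212°
θ_1 = β − ψ = -149.9971°
θ_3 = φ − θ_1 − θ_2 = 60.0021° (wrapped to (-180°,180°])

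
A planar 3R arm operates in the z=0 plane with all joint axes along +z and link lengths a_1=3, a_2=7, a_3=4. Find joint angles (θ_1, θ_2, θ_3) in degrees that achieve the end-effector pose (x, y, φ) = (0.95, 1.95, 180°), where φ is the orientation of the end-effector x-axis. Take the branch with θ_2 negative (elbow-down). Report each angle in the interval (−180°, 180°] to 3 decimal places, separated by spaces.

132.993 -134.993 -178.000

wrist centre = target − a_3·(cos φ, sin φ) = (4.9500, 1.9500)
cos θ_2 = (28.3050−3²−7²)/(2·3·7) = -0.7070; θ_2 = -134.9933° (elbow-down)
β = atan2(1.9500,4.9500) = 21.5014°; ψ = atan2(-4.9503,-1.9492) = -111.4918°
θ_1 = β − ψ = 132.9932°
θ_3 = φ − θ_1 − θ_2 = -177.9999° (wrapped to (-180°,180°])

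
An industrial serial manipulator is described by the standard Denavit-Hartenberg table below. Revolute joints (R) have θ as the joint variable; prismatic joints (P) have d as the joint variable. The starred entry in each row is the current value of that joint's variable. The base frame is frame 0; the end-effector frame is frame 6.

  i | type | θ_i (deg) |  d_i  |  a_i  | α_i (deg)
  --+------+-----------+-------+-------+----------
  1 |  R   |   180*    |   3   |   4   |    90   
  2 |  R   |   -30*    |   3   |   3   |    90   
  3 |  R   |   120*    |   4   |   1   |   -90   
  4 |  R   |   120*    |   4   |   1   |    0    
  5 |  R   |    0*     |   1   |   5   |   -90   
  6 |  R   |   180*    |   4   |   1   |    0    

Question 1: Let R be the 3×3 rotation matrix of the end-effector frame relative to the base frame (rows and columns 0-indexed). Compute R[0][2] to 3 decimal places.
End-effector z-axis (col 2 of R) = (-0.1250,-0.7500,-0.6495)
R[0][2] = -0.1250

-0.125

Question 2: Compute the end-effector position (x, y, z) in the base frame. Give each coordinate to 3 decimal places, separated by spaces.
after link 1: o_1 = (-4.0000, 0.0000, 3.0000)
after link 2: o_2 = (-6.5981, 3.0000, 1.5000)
after link 3: o_3 = (-4.1651, 3.8660, -1.7141)
after link 4: o_4 = (-1.8146, 1.4330, 0.6429)
after link 5: o_5 = (-4.3122, -1.2321, 4.2010)
after link 6: o_6 = (-4.1627, -3.7990, 0.9779)

-4.163 -3.799 0.978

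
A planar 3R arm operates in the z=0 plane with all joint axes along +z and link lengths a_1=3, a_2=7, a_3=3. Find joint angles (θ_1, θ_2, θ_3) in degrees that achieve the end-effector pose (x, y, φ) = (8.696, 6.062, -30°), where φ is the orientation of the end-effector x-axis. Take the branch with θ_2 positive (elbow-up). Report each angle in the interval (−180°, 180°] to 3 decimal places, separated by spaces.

wrist centre = target − a_3·(cos φ, sin φ) = (6.0979, 7.5620)
cos θ_2 = (94.3685−3²−7²)/(2·3·7) = 0.8659; θ_2 = 30.0124° (elbow-up)
β = atan2(7.5620,6.0979) = 51.1176°; ψ = atan2(3.5013,9.0614) = 21.1264°
θ_1 = β − ψ = 29.9912°
θ_3 = φ − θ_1 − θ_2 = -90.0036° (wrapped to (-180°,180°])

29.991 30.012 -90.004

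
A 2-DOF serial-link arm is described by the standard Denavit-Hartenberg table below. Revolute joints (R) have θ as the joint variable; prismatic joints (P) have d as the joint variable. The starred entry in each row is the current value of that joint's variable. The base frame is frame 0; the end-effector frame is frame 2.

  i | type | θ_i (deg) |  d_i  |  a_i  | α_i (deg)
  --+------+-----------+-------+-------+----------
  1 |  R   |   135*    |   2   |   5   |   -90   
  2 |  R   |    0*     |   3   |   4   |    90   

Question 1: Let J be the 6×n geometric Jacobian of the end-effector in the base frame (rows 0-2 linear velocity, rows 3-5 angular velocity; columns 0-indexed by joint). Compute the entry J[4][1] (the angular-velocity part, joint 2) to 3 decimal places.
-0.707

axis z_1 = (-0.7071,-0.7071,0.0000); lever o_n−o_1 = (-4.9497,0.7071,0.0000)
cross product → J_v[:, 1] = (-0.0000,-0.0000,-4.0000)
J_ω[:, 1] = z_1
entry J[4][1] = -0.7071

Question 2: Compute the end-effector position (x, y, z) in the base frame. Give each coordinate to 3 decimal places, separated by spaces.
-8.485 4.243 2.000

after link 1: o_1 = (-3.5355, 3.5355, 2.0000)
after link 2: o_2 = (-8.4853, 4.2426, 2.0000)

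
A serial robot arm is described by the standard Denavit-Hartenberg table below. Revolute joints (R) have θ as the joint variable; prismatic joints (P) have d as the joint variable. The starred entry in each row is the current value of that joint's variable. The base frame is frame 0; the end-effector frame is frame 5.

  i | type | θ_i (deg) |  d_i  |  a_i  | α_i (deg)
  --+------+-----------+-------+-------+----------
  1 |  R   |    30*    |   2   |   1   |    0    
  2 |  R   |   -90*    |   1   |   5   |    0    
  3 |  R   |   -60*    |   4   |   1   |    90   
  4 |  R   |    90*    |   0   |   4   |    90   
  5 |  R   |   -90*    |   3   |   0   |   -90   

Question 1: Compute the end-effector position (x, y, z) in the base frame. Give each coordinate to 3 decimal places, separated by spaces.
after link 1: o_1 = (0.8660, 0.5000, 2.0000)
after link 2: o_2 = (3.3660, -3.8301, 3.0000)
after link 3: o_3 = (2.8660, -4.6962, 7.0000)
after link 4: o_4 = (2.8660, -4.6962, 11.0000)
after link 5: o_5 = (1.3660, -7.2942, 11.0000)

1.366 -7.294 11.000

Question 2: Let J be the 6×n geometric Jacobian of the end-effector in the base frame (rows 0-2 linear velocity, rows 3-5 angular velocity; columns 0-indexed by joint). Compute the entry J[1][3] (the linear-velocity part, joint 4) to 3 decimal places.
3.464

axis z_3 = (-0.8660,0.5000,0.0000); lever o_n−o_3 = (-1.5000,-2.5981,4.0000)
cross product → J_v[:, 3] = (2.0000,3.4641,3.0000)
J_ω[:, 3] = z_3
entry J[1][3] = 3.4641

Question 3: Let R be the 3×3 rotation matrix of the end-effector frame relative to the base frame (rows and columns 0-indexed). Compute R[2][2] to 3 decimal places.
1.000

End-effector z-axis (col 2 of R) = (-0.0000,-0.0000,1.0000)
R[2][2] = 1.0000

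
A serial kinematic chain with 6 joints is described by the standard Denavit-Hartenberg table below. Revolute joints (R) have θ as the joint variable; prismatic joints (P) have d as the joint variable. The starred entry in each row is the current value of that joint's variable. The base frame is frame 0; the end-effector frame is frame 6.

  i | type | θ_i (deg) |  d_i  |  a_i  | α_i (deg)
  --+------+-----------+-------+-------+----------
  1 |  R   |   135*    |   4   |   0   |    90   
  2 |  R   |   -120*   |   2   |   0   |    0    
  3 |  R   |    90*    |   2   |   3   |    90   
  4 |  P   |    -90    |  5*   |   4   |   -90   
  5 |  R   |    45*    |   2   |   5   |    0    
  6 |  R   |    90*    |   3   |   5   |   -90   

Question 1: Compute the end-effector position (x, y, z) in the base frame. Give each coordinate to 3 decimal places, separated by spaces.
-5.631 5.631 1.794

after link 1: o_1 = (0.0000, 0.0000, 4.0000)
after link 2: o_2 = (1.4142, 1.4142, 4.0000)
after link 3: o_3 = (0.9913, 4.6655, 2.5000)
after link 4: o_4 = (-0.0694, 0.0694, -1.8301)
after link 5: o_5 = (-5.0441, 0.0441, 0.2317)
after link 6: o_6 = (-5.6312, 5.6312, 1.7936)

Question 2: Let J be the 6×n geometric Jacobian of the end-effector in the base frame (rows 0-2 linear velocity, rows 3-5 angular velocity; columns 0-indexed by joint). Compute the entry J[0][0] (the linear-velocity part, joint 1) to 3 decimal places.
-5.631

axis z_0 = ẑ; lever o_n−o_0 = (-5.6312,5.6312,1.7936)
cross product → J_v[:, 0] = (-5.6312,-5.6312,0.0000)
J_ω[:, 0] = z_0
entry J[0][0] = -5.6312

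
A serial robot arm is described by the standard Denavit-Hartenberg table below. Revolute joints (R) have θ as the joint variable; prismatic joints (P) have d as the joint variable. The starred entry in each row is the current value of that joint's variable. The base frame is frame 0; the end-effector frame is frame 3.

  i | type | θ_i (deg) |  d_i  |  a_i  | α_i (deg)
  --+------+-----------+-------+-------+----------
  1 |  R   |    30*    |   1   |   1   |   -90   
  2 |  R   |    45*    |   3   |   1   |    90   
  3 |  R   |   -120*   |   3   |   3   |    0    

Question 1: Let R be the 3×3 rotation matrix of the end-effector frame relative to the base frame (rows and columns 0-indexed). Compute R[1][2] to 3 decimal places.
End-effector z-axis (col 2 of R) = (0.6124,0.3536,0.7071)
R[1][2] = 0.3536

0.354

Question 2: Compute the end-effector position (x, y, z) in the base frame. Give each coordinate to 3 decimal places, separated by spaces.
2.196 1.732 3.475

after link 1: o_1 = (0.8660, 0.5000, 1.0000)
after link 2: o_2 = (-0.0216, 3.4516, 0.2929)
after link 3: o_3 = (2.1960, 1.7320, 3.4749)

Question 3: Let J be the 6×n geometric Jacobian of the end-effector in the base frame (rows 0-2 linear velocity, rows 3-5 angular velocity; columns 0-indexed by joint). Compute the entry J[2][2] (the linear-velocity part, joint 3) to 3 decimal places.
axis z_2 = (0.6124,0.3536,0.7071); lever o_n−o_2 = (2.2176,-1.7197,3.1820)
cross product → J_v[:, 2] = (2.3410,-0.3805,-1.8371)
J_ω[:, 2] = z_2
entry J[2][2] = -1.8371

-1.837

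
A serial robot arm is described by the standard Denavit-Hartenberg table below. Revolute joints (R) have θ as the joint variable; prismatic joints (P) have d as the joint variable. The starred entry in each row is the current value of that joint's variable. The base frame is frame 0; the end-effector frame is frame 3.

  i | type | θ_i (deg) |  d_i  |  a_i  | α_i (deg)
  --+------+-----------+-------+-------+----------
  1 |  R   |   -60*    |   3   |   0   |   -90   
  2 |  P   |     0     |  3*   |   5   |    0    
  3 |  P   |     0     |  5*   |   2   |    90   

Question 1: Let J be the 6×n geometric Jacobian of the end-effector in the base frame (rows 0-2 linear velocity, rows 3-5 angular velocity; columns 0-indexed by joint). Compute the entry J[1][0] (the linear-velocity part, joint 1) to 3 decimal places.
axis z_0 = ẑ; lever o_n−o_0 = (10.4282,-2.0622,3.0000)
cross product → J_v[:, 0] = (2.0622,10.4282,-0.0000)
J_ω[:, 0] = z_0
entry J[1][0] = 10.4282

10.428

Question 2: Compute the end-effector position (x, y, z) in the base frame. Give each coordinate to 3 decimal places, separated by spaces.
after link 1: o_1 = (0.0000, 0.0000, 3.0000)
after link 2: o_2 = (5.0981, -2.8301, 3.0000)
after link 3: o_3 = (10.4282, -2.0622, 3.0000)

10.428 -2.062 3.000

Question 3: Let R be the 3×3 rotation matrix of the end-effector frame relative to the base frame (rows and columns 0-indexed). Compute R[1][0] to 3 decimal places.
End-effector x-axis (col 0 of R) = (0.5000,-0.8660,0.0000)
R[1][0] = -0.8660

-0.866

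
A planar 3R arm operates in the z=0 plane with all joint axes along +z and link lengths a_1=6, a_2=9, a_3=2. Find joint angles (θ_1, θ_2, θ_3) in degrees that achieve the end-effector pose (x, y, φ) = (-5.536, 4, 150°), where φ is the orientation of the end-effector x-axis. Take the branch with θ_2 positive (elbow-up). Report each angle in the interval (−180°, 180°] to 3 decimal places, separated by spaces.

wrist centre = target − a_3·(cos φ, sin φ) = (-3.8039, 3.0000)
cos θ_2 = (23.4700−6²−9²)/(2·6·9) = -0.8660; θ_2 = 149.9992° (elbow-up)
β = atan2(3.0000,-3.8039) = 141.7388°; ψ = atan2(4.5001,-1.7942) = 111.7368°
θ_1 = β − ψ = 30.0019°
θ_3 = φ − θ_1 − θ_2 = -30.0011° (wrapped to (-180°,180°])

30.002 149.999 -30.001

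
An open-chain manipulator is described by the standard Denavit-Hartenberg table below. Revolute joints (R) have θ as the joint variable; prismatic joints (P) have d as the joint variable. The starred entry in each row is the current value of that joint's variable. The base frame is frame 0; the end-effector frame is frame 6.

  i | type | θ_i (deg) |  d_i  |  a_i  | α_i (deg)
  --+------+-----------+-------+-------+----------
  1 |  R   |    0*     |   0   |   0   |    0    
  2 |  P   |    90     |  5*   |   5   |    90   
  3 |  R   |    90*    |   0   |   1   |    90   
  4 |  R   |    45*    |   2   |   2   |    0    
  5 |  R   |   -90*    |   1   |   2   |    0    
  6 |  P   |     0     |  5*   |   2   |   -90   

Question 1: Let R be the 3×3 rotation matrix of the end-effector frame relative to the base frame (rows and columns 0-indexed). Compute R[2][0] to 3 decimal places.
End-effector x-axis (col 0 of R) = (-0.7071,0.0000,0.7071)
R[2][0] = 0.7071

0.707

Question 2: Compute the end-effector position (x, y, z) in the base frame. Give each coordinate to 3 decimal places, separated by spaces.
after link 1: o_1 = (0.0000, 0.0000, 0.0000)
after link 2: o_2 = (0.0000, 5.0000, 5.0000)
after link 3: o_3 = (0.0000, 5.0000, 6.0000)
after link 4: o_4 = (1.4142, 7.0000, 7.4142)
after link 5: o_5 = (0.0000, 8.0000, 8.8284)
after link 6: o_6 = (-1.4142, 13.0000, 10.2426)

-1.414 13.000 10.243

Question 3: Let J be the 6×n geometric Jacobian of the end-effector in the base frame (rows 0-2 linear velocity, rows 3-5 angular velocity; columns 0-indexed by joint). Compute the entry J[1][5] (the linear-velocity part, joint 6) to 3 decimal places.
prismatic axis z_5 = (0.0000,1.0000,-0.0000)
J_v[:, 5] = z_5; J_ω[:, 5] = (0,0,0)
entry J[1][5] = 1.0000

1.000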